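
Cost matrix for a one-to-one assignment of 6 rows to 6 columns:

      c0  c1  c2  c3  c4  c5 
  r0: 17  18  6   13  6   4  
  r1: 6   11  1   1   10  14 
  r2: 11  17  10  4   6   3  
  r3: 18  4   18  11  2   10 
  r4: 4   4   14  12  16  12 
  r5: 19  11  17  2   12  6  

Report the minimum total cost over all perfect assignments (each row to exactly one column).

Minimum assignment cost: 20

optimal assignment: row0→col4 (cost 6), row1→col2 (cost 1), row2→col5 (cost 3), row3→col1 (cost 4), row4→col0 (cost 4), row5→col3 (cost 2)
total = 6 + 1 + 3 + 4 + 4 + 2 = 20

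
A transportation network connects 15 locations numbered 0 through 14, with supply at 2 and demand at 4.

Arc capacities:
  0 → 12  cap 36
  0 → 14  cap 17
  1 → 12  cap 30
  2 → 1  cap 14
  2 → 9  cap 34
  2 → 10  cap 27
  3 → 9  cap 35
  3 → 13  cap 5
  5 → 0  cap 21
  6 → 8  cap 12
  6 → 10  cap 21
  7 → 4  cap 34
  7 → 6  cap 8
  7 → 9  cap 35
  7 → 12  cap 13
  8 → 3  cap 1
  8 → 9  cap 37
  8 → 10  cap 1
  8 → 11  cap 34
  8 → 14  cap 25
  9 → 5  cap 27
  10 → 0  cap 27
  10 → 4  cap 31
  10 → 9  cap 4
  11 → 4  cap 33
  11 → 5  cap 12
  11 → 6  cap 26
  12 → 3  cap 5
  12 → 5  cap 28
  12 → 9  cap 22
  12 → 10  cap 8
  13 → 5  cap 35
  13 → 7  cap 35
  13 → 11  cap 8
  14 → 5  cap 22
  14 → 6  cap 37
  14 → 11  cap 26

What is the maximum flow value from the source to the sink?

augment #1: 2→10→4 bottleneck 27, total now 27
augment #2: 2→1→12→10→4 bottleneck 4, total now 31
augment #3: 2→1→12→3→13→7→4 bottleneck 5, total now 36
augment #4: 2→9→5→0→14→11→4 bottleneck 17, total now 53

Maximum flow value: 53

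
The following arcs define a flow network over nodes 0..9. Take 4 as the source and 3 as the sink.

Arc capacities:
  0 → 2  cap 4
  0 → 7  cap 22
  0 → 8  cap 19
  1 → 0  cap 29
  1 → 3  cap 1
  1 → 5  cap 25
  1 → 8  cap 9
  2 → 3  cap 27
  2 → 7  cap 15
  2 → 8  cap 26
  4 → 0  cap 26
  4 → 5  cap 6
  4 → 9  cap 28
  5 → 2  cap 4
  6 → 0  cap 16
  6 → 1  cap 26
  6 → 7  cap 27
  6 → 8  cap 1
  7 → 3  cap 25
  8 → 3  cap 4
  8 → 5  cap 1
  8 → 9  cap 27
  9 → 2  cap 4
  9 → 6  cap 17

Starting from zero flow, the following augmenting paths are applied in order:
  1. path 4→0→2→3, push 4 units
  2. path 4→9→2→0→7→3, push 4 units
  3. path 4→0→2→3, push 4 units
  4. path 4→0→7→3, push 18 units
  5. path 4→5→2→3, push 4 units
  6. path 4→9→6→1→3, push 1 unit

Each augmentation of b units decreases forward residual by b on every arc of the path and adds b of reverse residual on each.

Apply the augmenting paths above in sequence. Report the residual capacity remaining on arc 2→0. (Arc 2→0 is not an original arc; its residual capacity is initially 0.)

after path 1 (4→0→2→3, push 4): res(2,0)=4
after path 2 (4→9→2→0→7→3, push 4): res(2,0)=0
after path 3 (4→0→2→3, push 4): res(2,0)=4
after path 4 (4→0→7→3, push 18): res(2,0)=4
after path 5 (4→5→2→3, push 4): res(2,0)=4
after path 6 (4→9→6→1→3, push 1): res(2,0)=4

Residual capacity of (2,0): 4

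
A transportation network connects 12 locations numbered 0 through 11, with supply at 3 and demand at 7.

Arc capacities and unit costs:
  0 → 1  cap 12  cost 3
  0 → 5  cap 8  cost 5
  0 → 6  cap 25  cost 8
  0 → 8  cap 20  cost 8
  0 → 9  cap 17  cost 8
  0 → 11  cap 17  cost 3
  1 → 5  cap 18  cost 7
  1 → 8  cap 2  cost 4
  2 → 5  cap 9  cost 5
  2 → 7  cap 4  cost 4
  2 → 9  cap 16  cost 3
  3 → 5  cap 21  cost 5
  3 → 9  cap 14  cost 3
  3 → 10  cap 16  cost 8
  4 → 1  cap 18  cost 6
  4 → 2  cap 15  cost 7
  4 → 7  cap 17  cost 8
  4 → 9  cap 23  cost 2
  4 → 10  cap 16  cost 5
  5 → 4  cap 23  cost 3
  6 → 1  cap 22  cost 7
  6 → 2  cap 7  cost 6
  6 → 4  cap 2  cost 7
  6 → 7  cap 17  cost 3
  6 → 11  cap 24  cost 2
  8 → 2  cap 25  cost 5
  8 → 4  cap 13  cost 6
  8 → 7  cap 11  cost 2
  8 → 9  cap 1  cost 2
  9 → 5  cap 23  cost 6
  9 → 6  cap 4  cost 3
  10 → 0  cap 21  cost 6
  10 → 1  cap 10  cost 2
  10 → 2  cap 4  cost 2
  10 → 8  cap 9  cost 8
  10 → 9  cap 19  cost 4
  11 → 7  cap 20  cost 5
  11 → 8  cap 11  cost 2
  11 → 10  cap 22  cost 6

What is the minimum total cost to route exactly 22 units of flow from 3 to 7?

shortest-cost path #1: 3→9→6→7 push 4 @ unit cost 9 (adds 36)
shortest-cost path #2: 3→10→2→7 push 4 @ unit cost 14 (adds 56)
shortest-cost path #3: 3→5→4→7 push 14 @ unit cost 16 (adds 224)
total cost = 316

Minimum cost for 22 units: 316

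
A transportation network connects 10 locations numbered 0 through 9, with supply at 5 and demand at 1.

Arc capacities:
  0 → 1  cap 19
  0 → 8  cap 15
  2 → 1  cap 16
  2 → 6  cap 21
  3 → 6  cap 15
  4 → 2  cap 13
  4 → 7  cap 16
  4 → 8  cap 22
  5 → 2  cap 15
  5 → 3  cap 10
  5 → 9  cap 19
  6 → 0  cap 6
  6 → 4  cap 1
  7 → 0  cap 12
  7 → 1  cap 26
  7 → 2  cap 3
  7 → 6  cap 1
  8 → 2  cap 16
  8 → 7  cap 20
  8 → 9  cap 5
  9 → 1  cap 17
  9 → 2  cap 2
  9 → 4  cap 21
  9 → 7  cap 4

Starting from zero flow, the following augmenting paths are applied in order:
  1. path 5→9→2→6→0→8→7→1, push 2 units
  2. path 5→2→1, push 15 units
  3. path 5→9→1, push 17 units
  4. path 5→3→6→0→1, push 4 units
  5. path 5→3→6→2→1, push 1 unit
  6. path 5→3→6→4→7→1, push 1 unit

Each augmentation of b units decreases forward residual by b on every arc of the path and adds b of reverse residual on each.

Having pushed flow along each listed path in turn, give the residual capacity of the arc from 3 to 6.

Residual capacity of (3,6): 9

after path 1 (5→9→2→6→0→8→7→1, push 2): res(3,6)=15
after path 2 (5→2→1, push 15): res(3,6)=15
after path 3 (5→9→1, push 17): res(3,6)=15
after path 4 (5→3→6→0→1, push 4): res(3,6)=11
after path 5 (5→3→6→2→1, push 1): res(3,6)=10
after path 6 (5→3→6→4→7→1, push 1): res(3,6)=9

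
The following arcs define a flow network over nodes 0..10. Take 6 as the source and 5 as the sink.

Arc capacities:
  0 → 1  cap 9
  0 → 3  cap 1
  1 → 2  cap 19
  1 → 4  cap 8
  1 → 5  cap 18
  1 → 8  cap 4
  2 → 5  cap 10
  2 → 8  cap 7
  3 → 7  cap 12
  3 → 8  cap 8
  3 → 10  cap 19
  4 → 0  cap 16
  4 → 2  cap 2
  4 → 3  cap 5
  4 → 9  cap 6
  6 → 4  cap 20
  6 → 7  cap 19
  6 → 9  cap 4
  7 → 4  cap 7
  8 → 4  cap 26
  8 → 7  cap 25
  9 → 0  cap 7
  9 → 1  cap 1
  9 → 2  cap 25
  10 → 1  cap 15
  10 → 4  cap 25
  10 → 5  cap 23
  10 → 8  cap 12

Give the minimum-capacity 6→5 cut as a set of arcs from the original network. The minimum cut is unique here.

augment #1: 6→4→2→5 push 2
augment #2: 6→9→1→5 push 1
augment #3: 6→9→2→5 push 3
augment #4: 6→4→0→1→5 push 9
augment #5: 6→4→3→10→5 push 5
augment #6: 6→4→9→2→5 push 4
augment #7: 6→7→4→9→2→5 push 1
augment #8: 6→7→4→0→3→10→5 push 1
max flow = 26; residual-reachable set from 6 gives S-side
cut edges (S→T): {(0,1), (0,3), (2,5), (4,3), (9,1)} total cap 26

Min-cut arcs: {(0,1), (0,3), (2,5), (4,3), (9,1)} (total capacity 26)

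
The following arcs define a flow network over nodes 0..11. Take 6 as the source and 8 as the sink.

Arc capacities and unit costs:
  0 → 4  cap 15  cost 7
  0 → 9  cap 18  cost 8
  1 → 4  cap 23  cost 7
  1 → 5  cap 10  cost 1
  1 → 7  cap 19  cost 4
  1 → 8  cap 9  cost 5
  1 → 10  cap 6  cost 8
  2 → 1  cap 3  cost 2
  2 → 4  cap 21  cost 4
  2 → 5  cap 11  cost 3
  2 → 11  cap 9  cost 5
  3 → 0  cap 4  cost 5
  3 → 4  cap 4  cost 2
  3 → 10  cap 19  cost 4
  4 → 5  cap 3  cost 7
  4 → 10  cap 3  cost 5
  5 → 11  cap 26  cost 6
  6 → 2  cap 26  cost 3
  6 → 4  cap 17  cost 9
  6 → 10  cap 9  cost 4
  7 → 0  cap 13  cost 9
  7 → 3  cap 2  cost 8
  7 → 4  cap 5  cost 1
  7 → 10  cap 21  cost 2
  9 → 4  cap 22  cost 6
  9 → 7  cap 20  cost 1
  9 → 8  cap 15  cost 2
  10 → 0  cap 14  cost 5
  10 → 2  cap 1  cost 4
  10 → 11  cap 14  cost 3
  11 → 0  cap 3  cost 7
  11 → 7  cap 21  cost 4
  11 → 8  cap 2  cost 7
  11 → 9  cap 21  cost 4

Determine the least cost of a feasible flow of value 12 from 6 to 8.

shortest-cost path #1: 6→2→1→8 push 3 @ unit cost 10 (adds 30)
shortest-cost path #2: 6→10→11→9→8 push 9 @ unit cost 13 (adds 117)
total cost = 147

Minimum cost for 12 units: 147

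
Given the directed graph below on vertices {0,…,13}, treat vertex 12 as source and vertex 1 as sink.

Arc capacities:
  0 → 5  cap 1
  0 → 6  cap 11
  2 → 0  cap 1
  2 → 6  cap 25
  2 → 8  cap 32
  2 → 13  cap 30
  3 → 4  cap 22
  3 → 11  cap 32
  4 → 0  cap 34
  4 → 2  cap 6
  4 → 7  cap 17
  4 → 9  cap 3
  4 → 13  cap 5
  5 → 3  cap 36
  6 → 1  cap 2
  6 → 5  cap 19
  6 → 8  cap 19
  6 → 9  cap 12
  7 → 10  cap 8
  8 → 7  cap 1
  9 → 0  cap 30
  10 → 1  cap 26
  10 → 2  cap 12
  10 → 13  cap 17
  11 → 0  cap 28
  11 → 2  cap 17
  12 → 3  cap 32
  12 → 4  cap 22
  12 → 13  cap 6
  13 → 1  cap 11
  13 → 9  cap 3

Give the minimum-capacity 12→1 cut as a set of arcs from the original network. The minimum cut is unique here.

Min-cut arcs: {(6,1), (7,10), (13,1)} (total capacity 21)

augment #1: 12→13→1 push 6
augment #2: 12→4→13→1 push 5
augment #3: 12→4→0→6→1 push 2
augment #4: 12→4→7→10→1 push 8
max flow = 21; residual-reachable set from 12 gives S-side
cut edges (S→T): {(6,1), (7,10), (13,1)} total cap 21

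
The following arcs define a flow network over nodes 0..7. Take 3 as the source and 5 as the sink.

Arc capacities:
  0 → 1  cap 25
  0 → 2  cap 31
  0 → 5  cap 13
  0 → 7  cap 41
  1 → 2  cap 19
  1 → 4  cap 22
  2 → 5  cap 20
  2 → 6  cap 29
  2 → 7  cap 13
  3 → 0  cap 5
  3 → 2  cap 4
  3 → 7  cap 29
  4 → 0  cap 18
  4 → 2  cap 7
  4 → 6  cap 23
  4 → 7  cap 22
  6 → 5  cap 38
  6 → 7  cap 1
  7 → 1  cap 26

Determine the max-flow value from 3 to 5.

augment #1: 3→0→5 bottleneck 5, total now 5
augment #2: 3→2→5 bottleneck 4, total now 9
augment #3: 3→7→1→2→5 bottleneck 16, total now 25
augment #4: 3→7→1→2→6→5 bottleneck 3, total now 28
augment #5: 3→7→1→4→0→5 bottleneck 7, total now 35

Maximum flow value: 35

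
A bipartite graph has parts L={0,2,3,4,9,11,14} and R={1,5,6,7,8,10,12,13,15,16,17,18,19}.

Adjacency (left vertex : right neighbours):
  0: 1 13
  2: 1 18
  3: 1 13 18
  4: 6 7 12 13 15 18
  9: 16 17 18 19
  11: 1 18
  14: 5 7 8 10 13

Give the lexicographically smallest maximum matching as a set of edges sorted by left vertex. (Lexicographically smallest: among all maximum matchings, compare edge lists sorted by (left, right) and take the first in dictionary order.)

|M| = 6 (so the lex-smallest maximum matching has 6 edges)
process left vertices in ascending order; for each, take the smallest-labelled available neighbour that still permits 6 edges overall, or leave it unmatched if none does
lex-smallest matching: {0-1, 2-18, 3-13, 4-6, 9-16, 14-5}

Lex-smallest maximum matching: {(0,1), (2,18), (3,13), (4,6), (9,16), (14,5)}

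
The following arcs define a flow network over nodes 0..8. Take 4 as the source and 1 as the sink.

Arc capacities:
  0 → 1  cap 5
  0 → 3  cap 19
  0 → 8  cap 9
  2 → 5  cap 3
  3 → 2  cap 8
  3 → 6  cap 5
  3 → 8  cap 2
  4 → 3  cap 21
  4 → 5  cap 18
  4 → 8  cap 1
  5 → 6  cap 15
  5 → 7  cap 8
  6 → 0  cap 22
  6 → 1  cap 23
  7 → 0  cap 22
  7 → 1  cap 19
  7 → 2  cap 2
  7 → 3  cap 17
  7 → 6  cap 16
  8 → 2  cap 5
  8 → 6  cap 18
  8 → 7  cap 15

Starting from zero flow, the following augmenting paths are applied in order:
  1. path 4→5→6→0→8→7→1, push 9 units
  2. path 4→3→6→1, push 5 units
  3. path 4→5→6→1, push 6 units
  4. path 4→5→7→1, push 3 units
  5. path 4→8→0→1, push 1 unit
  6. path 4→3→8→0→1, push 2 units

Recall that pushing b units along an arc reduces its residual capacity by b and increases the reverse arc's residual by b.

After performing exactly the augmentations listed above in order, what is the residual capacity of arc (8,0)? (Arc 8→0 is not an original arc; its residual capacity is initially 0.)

after path 1 (4→5→6→0→8→7→1, push 9): res(8,0)=9
after path 2 (4→3→6→1, push 5): res(8,0)=9
after path 3 (4→5→6→1, push 6): res(8,0)=9
after path 4 (4→5→7→1, push 3): res(8,0)=9
after path 5 (4→8→0→1, push 1): res(8,0)=8
after path 6 (4→3→8→0→1, push 2): res(8,0)=6

Residual capacity of (8,0): 6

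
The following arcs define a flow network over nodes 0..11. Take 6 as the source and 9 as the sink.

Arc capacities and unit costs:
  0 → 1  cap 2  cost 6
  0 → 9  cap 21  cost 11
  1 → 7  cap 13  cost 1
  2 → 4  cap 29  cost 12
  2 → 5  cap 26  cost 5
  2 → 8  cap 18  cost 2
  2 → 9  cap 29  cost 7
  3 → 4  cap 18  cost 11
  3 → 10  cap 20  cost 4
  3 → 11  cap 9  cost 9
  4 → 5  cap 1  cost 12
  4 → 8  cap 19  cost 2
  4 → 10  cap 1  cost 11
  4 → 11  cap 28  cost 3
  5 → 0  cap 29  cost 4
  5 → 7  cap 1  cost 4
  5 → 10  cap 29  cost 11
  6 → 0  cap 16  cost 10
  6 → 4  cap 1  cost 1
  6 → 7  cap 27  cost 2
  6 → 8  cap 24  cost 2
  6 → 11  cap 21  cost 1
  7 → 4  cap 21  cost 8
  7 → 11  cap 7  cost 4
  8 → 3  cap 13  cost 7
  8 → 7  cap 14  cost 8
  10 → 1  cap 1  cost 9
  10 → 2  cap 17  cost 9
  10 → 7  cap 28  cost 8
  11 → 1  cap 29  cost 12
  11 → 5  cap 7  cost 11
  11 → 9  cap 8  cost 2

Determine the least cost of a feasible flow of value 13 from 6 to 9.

Minimum cost for 13 units: 129

shortest-cost path #1: 6→11→9 push 8 @ unit cost 3 (adds 24)
shortest-cost path #2: 6→0→9 push 5 @ unit cost 21 (adds 105)
total cost = 129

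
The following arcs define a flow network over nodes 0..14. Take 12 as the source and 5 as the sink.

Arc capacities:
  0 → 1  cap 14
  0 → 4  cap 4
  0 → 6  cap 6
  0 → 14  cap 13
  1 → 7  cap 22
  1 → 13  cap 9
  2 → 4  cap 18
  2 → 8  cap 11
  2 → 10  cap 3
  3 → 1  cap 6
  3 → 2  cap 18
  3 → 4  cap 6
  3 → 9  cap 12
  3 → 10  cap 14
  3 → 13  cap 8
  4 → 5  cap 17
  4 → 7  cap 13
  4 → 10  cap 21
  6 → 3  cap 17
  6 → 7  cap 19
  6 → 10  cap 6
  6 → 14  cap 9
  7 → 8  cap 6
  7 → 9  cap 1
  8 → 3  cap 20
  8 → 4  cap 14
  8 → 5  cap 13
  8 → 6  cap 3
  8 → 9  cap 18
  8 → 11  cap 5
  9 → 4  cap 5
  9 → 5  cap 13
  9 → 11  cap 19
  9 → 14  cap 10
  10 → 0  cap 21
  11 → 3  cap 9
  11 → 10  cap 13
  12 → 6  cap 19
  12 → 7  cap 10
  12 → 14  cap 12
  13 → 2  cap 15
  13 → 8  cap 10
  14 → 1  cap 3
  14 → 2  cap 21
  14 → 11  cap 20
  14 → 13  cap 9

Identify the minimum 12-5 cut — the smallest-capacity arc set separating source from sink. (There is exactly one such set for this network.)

Min-cut arcs: {(7,8), (7,9), (12,6), (12,14)} (total capacity 38)

augment #1: 12→7→8→5 push 6
augment #2: 12→7→9→5 push 1
augment #3: 12→6→3→4→5 push 6
augment #4: 12→6→3→9→5 push 11
augment #5: 12→14→2→4→5 push 11
augment #6: 12→14→2→8→5 push 1
augment #7: 12→6→14→2→8→5 push 2
max flow = 38; residual-reachable set from 12 gives S-side
cut edges (S→T): {(7,8), (7,9), (12,6), (12,14)} total cap 38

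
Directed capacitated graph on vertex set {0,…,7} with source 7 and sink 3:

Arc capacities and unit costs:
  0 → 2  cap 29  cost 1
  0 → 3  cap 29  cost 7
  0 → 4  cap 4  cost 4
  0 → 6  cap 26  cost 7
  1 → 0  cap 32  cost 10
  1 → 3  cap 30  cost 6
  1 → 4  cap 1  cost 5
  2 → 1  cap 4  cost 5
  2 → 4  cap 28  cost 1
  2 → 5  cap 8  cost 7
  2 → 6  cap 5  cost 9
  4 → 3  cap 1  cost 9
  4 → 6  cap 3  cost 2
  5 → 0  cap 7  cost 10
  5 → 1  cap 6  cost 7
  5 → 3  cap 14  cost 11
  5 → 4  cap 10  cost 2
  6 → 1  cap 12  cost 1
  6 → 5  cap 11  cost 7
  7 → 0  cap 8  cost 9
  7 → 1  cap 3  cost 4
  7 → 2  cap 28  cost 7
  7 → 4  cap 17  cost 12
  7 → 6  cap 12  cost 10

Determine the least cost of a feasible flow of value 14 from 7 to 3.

Minimum cost for 14 units: 209

shortest-cost path #1: 7→1→3 push 3 @ unit cost 10 (adds 30)
shortest-cost path #2: 7→0→3 push 8 @ unit cost 16 (adds 128)
shortest-cost path #3: 7→2→4→3 push 1 @ unit cost 17 (adds 17)
shortest-cost path #4: 7→6→1→3 push 2 @ unit cost 17 (adds 34)
total cost = 209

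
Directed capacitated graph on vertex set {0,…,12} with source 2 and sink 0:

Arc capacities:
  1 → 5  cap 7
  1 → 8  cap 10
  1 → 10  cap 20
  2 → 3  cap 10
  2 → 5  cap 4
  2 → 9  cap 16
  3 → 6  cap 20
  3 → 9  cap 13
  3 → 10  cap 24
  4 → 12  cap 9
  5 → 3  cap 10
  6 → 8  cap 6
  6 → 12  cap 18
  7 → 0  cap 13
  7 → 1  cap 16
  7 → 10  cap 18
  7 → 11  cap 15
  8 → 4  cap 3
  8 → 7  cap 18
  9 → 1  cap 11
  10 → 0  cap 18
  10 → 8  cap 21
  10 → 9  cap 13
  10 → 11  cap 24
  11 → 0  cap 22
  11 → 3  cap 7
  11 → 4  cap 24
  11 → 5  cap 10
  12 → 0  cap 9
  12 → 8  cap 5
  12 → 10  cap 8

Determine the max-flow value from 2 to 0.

Maximum flow value: 25

augment #1: 2→3→10→0 bottleneck 10, total now 10
augment #2: 2→5→3→10→0 bottleneck 4, total now 14
augment #3: 2→9→1→10→0 bottleneck 4, total now 18
augment #4: 2→9→1→8→7→0 bottleneck 7, total now 25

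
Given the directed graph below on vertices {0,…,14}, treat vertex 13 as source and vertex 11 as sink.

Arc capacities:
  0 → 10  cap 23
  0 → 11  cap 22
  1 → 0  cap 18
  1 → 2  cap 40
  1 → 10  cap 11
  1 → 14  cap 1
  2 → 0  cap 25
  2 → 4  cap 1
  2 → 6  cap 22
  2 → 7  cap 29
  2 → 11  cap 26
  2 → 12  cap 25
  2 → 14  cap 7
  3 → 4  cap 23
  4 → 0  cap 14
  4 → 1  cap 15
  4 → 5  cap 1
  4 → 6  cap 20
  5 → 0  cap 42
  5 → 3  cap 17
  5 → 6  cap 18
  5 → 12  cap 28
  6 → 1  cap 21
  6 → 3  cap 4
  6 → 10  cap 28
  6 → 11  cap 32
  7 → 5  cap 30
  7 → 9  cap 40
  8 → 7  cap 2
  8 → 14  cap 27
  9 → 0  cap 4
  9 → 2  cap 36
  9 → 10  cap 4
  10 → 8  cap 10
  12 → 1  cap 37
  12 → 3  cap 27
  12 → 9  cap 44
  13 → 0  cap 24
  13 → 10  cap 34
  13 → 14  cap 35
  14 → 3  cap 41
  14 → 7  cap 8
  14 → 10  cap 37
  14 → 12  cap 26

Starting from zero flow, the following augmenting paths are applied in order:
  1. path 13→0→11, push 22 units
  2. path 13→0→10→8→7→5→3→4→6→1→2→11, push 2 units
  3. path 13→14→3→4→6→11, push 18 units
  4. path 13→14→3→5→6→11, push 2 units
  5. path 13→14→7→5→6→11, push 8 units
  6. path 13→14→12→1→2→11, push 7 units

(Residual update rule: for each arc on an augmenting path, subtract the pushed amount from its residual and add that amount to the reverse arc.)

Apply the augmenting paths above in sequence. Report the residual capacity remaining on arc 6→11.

Residual capacity of (6,11): 4

after path 1 (13→0→11, push 22): res(6,11)=32
after path 2 (13→0→10→8→7→5→3→4→6→1→2→11, push 2): res(6,11)=32
after path 3 (13→14→3→4→6→11, push 18): res(6,11)=14
after path 4 (13→14→3→5→6→11, push 2): res(6,11)=12
after path 5 (13→14→7→5→6→11, push 8): res(6,11)=4
after path 6 (13→14→12→1→2→11, push 7): res(6,11)=4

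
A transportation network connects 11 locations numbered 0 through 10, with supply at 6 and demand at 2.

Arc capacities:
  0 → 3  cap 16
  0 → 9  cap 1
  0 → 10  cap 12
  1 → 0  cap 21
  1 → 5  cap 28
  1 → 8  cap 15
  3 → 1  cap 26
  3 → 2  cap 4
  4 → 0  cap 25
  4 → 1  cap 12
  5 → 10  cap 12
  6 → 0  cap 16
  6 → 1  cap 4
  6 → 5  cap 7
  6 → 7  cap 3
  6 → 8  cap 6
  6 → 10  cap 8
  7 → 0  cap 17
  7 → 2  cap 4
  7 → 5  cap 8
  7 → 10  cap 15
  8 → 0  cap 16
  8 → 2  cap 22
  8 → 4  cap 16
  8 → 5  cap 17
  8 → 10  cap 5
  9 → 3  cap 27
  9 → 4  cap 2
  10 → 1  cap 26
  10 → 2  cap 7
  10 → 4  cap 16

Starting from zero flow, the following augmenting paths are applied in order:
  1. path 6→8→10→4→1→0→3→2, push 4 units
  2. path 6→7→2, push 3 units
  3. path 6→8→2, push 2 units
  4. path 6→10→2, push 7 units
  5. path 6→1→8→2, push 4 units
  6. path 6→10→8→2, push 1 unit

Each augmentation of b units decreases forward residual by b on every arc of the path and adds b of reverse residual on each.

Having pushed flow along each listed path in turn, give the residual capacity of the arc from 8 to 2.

Residual capacity of (8,2): 15

after path 1 (6→8→10→4→1→0→3→2, push 4): res(8,2)=22
after path 2 (6→7→2, push 3): res(8,2)=22
after path 3 (6→8→2, push 2): res(8,2)=20
after path 4 (6→10→2, push 7): res(8,2)=20
after path 5 (6→1→8→2, push 4): res(8,2)=16
after path 6 (6→10→8→2, push 1): res(8,2)=15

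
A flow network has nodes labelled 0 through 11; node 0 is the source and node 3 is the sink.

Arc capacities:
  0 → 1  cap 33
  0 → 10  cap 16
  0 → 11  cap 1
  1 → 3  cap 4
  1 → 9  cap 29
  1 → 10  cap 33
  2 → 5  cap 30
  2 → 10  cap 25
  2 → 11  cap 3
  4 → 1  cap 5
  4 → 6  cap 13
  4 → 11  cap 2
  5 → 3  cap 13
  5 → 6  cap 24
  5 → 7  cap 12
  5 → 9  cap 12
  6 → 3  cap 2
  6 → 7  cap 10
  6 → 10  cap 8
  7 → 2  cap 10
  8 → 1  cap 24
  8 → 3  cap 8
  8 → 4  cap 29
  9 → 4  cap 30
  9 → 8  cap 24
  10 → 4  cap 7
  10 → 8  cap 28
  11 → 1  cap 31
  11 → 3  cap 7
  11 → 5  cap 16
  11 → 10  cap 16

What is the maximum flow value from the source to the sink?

augment #1: 0→1→3 bottleneck 4, total now 4
augment #2: 0→11→3 bottleneck 1, total now 5
augment #3: 0→10→8→3 bottleneck 8, total now 13
augment #4: 0→10→4→6→3 bottleneck 2, total now 15
augment #5: 0→10→4→11→3 bottleneck 2, total now 17
augment #6: 0→10→4→6→7→2→5→3 bottleneck 3, total now 20
augment #7: 0→1→9→4→6→7→2→5→3 bottleneck 7, total now 27

Maximum flow value: 27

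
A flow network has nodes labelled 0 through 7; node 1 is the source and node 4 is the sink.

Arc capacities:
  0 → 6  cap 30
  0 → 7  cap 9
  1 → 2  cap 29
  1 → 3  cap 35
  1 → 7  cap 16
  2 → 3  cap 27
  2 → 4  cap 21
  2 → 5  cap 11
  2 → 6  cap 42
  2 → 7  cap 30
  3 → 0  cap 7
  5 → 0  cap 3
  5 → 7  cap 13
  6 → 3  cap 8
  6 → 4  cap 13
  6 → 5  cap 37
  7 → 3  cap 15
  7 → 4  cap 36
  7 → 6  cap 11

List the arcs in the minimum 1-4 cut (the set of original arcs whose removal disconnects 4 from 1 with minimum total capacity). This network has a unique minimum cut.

augment #1: 1→2→4 push 21
augment #2: 1→7→4 push 16
augment #3: 1→2→6→4 push 8
augment #4: 1→3→0→6→4 push 5
augment #5: 1→3→0→7→4 push 2
max flow = 52; residual-reachable set from 1 gives S-side
cut edges (S→T): {(1,2), (1,7), (3,0)} total cap 52

Min-cut arcs: {(1,2), (1,7), (3,0)} (total capacity 52)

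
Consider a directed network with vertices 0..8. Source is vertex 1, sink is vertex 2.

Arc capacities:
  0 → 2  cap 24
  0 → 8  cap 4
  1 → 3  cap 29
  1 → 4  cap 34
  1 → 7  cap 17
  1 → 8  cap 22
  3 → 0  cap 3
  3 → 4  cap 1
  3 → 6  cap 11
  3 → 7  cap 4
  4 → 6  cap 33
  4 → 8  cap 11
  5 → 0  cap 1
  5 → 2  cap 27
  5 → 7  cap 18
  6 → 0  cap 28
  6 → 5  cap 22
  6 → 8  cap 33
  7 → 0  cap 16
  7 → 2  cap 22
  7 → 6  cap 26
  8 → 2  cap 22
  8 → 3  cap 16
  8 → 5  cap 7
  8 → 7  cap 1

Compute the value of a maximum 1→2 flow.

augment #1: 1→7→2 bottleneck 17, total now 17
augment #2: 1→8→2 bottleneck 22, total now 39
augment #3: 1→3→0→2 bottleneck 3, total now 42
augment #4: 1→3→7→2 bottleneck 4, total now 46
augment #5: 1→3→6→0→2 bottleneck 11, total now 57
augment #6: 1→4→6→0→2 bottleneck 10, total now 67
augment #7: 1→4→6→5→2 bottleneck 22, total now 89
augment #8: 1→4→8→5→2 bottleneck 2, total now 91
augment #9: 1→3→4→8→5→2 bottleneck 1, total now 92

Maximum flow value: 92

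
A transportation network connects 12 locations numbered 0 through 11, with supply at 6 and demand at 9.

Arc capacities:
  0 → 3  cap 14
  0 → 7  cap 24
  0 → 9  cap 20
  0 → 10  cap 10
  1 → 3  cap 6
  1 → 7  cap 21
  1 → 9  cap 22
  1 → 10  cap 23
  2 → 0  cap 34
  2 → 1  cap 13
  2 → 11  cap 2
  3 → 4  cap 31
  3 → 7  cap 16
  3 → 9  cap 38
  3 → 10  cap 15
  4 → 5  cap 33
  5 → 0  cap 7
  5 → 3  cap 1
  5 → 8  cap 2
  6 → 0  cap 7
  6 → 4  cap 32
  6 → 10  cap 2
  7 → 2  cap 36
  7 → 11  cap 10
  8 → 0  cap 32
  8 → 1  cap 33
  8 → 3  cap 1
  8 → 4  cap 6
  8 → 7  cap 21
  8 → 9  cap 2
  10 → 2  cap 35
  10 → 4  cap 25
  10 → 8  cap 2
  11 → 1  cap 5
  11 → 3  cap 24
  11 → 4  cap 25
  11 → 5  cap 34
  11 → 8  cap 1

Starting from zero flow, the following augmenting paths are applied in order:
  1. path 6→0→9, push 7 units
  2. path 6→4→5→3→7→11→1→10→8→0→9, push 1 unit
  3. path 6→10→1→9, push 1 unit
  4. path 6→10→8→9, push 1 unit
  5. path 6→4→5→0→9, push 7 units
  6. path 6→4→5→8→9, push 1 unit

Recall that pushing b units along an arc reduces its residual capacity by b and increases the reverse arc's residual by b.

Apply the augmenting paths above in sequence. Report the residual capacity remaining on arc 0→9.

after path 1 (6→0→9, push 7): res(0,9)=13
after path 2 (6→4→5→3→7→11→1→10→8→0→9, push 1): res(0,9)=12
after path 3 (6→10→1→9, push 1): res(0,9)=12
after path 4 (6→10→8→9, push 1): res(0,9)=12
after path 5 (6→4→5→0→9, push 7): res(0,9)=5
after path 6 (6→4→5→8→9, push 1): res(0,9)=5

Residual capacity of (0,9): 5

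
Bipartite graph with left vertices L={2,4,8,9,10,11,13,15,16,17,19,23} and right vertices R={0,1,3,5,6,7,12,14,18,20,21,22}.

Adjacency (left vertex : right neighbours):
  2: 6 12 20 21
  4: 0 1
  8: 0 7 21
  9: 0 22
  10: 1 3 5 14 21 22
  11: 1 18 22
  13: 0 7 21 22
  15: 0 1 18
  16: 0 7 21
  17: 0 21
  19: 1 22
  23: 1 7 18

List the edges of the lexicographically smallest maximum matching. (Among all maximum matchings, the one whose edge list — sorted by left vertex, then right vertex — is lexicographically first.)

Lex-smallest maximum matching: {(2,6), (4,0), (8,7), (9,22), (10,3), (11,1), (13,21), (15,18)}

|M| = 8 (so the lex-smallest maximum matching has 8 edges)
process left vertices in ascending order; for each, take the smallest-labelled available neighbour that still permits 8 edges overall, or leave it unmatched if none does
lex-smallest matching: {2-6, 4-0, 8-7, 9-22, 10-3, 11-1, 13-21, 15-18}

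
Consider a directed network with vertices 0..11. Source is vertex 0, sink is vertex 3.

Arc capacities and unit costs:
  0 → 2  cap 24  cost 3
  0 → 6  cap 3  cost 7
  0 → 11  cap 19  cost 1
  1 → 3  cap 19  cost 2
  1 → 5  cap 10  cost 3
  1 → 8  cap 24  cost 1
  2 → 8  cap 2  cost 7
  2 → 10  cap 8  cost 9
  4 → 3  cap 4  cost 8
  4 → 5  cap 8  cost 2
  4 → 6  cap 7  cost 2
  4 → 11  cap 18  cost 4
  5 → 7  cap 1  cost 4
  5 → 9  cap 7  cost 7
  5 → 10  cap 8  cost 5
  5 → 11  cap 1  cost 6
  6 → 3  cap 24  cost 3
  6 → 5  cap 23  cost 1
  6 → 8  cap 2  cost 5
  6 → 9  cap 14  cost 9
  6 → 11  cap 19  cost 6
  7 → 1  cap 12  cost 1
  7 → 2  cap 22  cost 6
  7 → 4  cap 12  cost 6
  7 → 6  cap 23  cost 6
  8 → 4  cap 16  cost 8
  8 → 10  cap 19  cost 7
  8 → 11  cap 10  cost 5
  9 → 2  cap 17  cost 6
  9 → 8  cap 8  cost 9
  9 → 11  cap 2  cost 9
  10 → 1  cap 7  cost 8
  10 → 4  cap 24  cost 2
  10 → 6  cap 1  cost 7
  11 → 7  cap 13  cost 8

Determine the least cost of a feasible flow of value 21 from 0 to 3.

Minimum cost for 21 units: 287

shortest-cost path #1: 0→6→3 push 3 @ unit cost 10 (adds 30)
shortest-cost path #2: 0→11→7→1→3 push 12 @ unit cost 12 (adds 144)
shortest-cost path #3: 0→11→7→6→3 push 1 @ unit cost 18 (adds 18)
shortest-cost path #4: 0→2→10→4→6→3 push 5 @ unit cost 19 (adds 95)
total cost = 287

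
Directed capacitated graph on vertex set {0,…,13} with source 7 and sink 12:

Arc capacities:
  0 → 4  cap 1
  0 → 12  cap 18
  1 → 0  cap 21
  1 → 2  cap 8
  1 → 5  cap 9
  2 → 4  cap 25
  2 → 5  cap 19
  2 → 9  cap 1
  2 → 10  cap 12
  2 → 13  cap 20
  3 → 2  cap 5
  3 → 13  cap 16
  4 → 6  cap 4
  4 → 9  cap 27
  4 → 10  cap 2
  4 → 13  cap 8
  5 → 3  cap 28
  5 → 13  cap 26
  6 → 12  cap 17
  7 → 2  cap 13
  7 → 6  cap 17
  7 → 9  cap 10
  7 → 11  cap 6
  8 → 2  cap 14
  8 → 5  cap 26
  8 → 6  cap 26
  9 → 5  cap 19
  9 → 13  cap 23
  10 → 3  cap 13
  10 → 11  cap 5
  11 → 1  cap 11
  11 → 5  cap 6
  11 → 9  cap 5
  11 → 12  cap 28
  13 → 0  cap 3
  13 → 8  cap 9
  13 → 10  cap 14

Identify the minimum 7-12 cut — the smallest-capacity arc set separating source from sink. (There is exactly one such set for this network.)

Min-cut arcs: {(6,12), (7,11), (10,11), (13,0)} (total capacity 31)

augment #1: 7→6→12 push 17
augment #2: 7→11→12 push 6
augment #3: 7→2→10→11→12 push 5
augment #4: 7→2→13→0→12 push 3
max flow = 31; residual-reachable set from 7 gives S-side
cut edges (S→T): {(6,12), (7,11), (10,11), (13,0)} total cap 31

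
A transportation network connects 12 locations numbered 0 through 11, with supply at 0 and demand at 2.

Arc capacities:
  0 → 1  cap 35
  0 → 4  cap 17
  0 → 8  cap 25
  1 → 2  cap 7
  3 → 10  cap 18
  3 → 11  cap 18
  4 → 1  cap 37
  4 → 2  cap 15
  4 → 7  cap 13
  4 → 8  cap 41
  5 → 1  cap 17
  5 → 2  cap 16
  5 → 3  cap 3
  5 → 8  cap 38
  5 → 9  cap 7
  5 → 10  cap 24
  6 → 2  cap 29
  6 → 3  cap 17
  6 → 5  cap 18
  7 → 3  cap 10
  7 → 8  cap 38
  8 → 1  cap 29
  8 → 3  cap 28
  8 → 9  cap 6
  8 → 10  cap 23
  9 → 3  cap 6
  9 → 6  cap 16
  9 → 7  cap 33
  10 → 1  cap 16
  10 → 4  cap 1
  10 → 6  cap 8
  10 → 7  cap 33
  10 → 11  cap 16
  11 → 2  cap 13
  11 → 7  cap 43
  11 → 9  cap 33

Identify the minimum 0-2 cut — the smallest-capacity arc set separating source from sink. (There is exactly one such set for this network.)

augment #1: 0→1→2 push 7
augment #2: 0→4→2 push 15
augment #3: 0→8→3→11→2 push 13
augment #4: 0→8→9→6→2 push 6
augment #5: 0→8→10→6→2 push 6
augment #6: 0→4→8→10→6→2 push 2
max flow = 49; residual-reachable set from 0 gives S-side
cut edges (S→T): {(0,4), (0,8), (1,2)} total cap 49

Min-cut arcs: {(0,4), (0,8), (1,2)} (total capacity 49)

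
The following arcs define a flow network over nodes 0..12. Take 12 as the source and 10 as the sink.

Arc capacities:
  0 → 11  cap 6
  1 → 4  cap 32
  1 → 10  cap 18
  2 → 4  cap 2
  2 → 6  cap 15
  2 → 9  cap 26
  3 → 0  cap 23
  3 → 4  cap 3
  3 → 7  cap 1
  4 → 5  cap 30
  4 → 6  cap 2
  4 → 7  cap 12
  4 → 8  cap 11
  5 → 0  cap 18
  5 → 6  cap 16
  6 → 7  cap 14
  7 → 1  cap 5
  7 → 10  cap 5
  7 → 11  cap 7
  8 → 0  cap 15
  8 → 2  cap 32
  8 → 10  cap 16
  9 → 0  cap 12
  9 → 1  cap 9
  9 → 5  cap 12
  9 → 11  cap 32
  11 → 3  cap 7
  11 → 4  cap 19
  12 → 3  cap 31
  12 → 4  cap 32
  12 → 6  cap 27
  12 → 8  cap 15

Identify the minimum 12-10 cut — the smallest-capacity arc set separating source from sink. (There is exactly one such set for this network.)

augment #1: 12→8→10 push 15
augment #2: 12→3→7→10 push 1
augment #3: 12→4→7→10 push 4
augment #4: 12→4→8→10 push 1
augment #5: 12→4→7→1→10 push 5
augment #6: 12→4→8→2→9→1→10 push 9
max flow = 35; residual-reachable set from 12 gives S-side
cut edges (S→T): {(7,1), (7,10), (8,10), (9,1)} total cap 35

Min-cut arcs: {(7,1), (7,10), (8,10), (9,1)} (total capacity 35)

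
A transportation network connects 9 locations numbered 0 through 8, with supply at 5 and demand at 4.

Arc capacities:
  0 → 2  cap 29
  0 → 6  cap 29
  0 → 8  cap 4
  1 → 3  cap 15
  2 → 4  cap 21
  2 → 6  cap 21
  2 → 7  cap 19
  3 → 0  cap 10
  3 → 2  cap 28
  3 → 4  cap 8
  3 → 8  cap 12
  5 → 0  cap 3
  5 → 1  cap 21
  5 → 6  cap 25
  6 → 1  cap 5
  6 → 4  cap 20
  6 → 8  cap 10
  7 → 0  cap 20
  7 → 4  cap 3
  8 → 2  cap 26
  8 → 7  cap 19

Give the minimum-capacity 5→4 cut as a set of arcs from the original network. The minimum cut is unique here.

augment #1: 5→6→4 push 20
augment #2: 5→0→2→4 push 3
augment #3: 5→1→3→4 push 8
augment #4: 5→1→3→2→4 push 7
augment #5: 5→6→8→2→4 push 5
max flow = 43; residual-reachable set from 5 gives S-side
cut edges (S→T): {(1,3), (5,0), (5,6)} total cap 43

Min-cut arcs: {(1,3), (5,0), (5,6)} (total capacity 43)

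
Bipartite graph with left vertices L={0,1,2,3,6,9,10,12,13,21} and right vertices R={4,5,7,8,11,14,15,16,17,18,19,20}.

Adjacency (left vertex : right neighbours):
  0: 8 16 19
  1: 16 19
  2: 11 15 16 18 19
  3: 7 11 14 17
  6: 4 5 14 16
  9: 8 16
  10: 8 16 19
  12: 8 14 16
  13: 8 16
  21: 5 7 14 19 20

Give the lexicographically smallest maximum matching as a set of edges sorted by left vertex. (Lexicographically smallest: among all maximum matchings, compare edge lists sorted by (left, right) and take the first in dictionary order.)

Lex-smallest maximum matching: {(0,8), (1,16), (2,11), (3,7), (6,4), (10,19), (12,14), (21,5)}

|M| = 8 (so the lex-smallest maximum matching has 8 edges)
process left vertices in ascending order; for each, take the smallest-labelled available neighbour that still permits 8 edges overall, or leave it unmatched if none does
lex-smallest matching: {0-8, 1-16, 2-11, 3-7, 6-4, 10-19, 12-14, 21-5}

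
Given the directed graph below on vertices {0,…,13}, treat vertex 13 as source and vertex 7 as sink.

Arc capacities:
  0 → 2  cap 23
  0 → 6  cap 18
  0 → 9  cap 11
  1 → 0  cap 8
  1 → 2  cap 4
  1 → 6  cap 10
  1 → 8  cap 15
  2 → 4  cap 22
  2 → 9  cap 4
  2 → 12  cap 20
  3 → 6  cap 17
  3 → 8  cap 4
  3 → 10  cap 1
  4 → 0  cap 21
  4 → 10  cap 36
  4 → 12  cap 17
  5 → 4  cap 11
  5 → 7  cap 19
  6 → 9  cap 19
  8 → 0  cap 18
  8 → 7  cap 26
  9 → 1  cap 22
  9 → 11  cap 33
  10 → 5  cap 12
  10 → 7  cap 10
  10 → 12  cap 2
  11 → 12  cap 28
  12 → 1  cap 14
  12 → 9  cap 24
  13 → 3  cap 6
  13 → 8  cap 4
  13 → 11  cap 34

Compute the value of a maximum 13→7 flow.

augment #1: 13→8→7 bottleneck 4, total now 4
augment #2: 13→3→8→7 bottleneck 4, total now 8
augment #3: 13→3→10→7 bottleneck 1, total now 9
augment #4: 13→11→12→1→8→7 bottleneck 14, total now 23
augment #5: 13→3→6→9→1→8→7 bottleneck 1, total now 24
augment #6: 13→11→12→9→1→2→4→10→7 bottleneck 4, total now 28
augment #7: 13→11→12→9→1→0→2→4→10→7 bottleneck 5, total now 33
augment #8: 13→11→12→9→1→0→2→4→10→5→7 bottleneck 3, total now 36

Maximum flow value: 36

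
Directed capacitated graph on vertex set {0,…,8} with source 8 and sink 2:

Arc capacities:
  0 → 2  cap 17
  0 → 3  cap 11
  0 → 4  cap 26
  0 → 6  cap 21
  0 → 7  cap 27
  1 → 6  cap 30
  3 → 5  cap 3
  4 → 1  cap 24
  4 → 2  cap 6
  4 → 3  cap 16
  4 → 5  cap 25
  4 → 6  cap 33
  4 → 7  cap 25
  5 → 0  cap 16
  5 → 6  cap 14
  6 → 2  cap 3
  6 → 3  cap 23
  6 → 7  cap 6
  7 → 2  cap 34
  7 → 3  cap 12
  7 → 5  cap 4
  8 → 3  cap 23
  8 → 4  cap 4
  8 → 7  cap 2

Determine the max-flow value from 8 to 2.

augment #1: 8→4→2 bottleneck 4, total now 4
augment #2: 8→7→2 bottleneck 2, total now 6
augment #3: 8→3→5→0→2 bottleneck 3, total now 9

Maximum flow value: 9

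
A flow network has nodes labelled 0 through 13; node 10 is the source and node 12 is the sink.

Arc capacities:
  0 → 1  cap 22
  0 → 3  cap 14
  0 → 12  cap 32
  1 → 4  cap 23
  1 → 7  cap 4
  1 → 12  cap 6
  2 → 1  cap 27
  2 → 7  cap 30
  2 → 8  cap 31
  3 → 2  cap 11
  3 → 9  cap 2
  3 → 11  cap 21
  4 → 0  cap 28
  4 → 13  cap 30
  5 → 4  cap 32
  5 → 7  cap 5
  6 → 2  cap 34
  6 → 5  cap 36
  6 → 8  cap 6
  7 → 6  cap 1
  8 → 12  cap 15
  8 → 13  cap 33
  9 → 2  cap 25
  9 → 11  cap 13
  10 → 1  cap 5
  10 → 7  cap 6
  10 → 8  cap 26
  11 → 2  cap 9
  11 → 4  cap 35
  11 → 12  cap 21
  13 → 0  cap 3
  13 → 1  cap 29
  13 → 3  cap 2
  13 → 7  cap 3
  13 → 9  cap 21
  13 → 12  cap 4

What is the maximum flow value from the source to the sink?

Maximum flow value: 32

augment #1: 10→1→12 bottleneck 5, total now 5
augment #2: 10→8→12 bottleneck 15, total now 20
augment #3: 10→8→13→12 bottleneck 4, total now 24
augment #4: 10→8→13→0→12 bottleneck 3, total now 27
augment #5: 10→8→13→1→12 bottleneck 1, total now 28
augment #6: 10→8→13→3→11→12 bottleneck 2, total now 30
augment #7: 10→8→13→9→11→12 bottleneck 1, total now 31
augment #8: 10→7→6→5→4→0→12 bottleneck 1, total now 32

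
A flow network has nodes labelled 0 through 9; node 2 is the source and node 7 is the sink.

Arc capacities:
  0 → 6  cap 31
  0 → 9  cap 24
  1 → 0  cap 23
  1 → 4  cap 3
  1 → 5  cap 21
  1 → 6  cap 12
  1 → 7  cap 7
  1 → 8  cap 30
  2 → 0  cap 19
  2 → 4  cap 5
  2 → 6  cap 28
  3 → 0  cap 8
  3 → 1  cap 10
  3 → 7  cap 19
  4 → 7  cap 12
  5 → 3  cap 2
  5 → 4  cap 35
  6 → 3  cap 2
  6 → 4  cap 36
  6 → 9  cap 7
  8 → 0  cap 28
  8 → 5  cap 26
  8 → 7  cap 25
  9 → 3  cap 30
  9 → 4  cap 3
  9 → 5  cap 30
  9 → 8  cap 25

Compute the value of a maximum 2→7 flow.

augment #1: 2→4→7 bottleneck 5, total now 5
augment #2: 2→6→3→7 bottleneck 2, total now 7
augment #3: 2→6→4→7 bottleneck 7, total now 14
augment #4: 2→0→9→3→7 bottleneck 17, total now 31
augment #5: 2→0→9→8→7 bottleneck 2, total now 33
augment #6: 2→6→9→8→7 bottleneck 7, total now 40

Maximum flow value: 40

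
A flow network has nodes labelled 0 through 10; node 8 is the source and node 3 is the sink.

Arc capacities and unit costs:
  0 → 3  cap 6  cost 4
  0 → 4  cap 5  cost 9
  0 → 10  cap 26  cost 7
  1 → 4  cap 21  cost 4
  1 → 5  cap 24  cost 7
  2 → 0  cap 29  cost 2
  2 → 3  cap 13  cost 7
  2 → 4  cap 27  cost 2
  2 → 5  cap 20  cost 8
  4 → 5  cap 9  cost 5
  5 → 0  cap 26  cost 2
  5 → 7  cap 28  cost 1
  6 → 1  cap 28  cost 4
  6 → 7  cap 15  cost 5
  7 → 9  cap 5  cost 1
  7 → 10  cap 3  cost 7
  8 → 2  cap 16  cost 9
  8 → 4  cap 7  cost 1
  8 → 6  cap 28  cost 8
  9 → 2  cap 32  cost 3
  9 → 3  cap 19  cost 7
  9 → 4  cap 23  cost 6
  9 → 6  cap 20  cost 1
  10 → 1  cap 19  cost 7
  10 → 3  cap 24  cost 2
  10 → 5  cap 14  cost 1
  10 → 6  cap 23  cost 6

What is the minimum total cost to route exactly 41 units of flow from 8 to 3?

shortest-cost path #1: 8→4→5→0→3 push 6 @ unit cost 12 (adds 72)
shortest-cost path #2: 8→4→5→7→9→3 push 1 @ unit cost 15 (adds 15)
shortest-cost path #3: 8→2→3 push 13 @ unit cost 16 (adds 208)
shortest-cost path #4: 8→2→0→5→7→9→3 push 3 @ unit cost 18 (adds 54)
shortest-cost path #5: 8→6→7→9→3 push 1 @ unit cost 21 (adds 21)
shortest-cost path #6: 8→6→7→10→3 push 3 @ unit cost 22 (adds 66)
shortest-cost path #7: 8→6→7→5→0→10→3 push 4 @ unit cost 23 (adds 92)
shortest-cost path #8: 8→6→1→5→0→10→3 push 10 @ unit cost 30 (adds 300)
total cost = 828

Minimum cost for 41 units: 828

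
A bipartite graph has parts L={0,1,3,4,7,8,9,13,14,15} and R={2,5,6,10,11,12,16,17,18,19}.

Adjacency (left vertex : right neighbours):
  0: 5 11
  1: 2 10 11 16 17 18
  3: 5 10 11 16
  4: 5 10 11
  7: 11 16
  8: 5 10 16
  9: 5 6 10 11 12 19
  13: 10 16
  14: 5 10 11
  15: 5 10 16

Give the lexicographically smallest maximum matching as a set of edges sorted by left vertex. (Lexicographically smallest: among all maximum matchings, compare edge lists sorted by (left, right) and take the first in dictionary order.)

|M| = 6 (so the lex-smallest maximum matching has 6 edges)
process left vertices in ascending order; for each, take the smallest-labelled available neighbour that still permits 6 edges overall, or leave it unmatched if none does
lex-smallest matching: {0-5, 1-2, 3-10, 4-11, 7-16, 9-6}

Lex-smallest maximum matching: {(0,5), (1,2), (3,10), (4,11), (7,16), (9,6)}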